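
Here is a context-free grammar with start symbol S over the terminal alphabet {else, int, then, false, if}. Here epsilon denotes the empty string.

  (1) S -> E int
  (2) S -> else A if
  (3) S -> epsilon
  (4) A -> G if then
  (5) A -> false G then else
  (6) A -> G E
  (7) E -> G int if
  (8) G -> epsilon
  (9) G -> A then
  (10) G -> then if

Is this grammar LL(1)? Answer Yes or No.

FIRST(S) = {epsilon, else, false, if, int, then}
FIRST(A) = {false, if, int, then}
FIRST(E) = {false, if, int, then}
FIRST(G) = {epsilon, false, if, int, then}
FOLLOW(S) = {$}
FOLLOW(A) = {if, then}
FOLLOW(E) = {if, int, then}
FOLLOW(G) = {false, if, int, then}
Cell M[A, false] receives both A -> G if then and A -> false G then else and A -> G E — the grammar is not LL(1).

No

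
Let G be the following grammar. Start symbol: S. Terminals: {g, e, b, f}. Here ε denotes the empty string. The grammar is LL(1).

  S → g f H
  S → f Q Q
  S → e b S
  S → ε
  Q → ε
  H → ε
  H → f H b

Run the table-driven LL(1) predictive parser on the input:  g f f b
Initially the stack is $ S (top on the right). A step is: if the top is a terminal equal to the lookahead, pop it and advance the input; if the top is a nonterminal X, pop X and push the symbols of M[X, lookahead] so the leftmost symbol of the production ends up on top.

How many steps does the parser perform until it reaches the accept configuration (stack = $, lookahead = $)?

7

step 1: stack=$ S  input=g f f b $  — expand S → g f H
step 2: stack=$ H f g  input=g f f b $  — match g
step 3: stack=$ H f  input=f f b $  — match f
step 4: stack=$ H  input=f b $  — expand H → f H b
step 5: stack=$ b H f  input=f b $  — match f
step 6: stack=$ b H  input=b $  — expand H → ε
step 7: stack=$ b  input=b $  — match b
Accept reached after 7 steps.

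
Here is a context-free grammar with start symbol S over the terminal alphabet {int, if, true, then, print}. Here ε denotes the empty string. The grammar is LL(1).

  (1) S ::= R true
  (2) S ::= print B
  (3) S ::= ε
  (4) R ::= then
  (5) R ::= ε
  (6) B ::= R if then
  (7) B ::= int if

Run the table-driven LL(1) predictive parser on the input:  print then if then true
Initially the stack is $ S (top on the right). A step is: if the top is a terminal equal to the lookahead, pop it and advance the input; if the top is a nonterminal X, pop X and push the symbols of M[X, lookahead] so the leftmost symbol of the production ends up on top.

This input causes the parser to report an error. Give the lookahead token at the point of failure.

step 1: stack=$ S  input=print then if then true $  — expand S ::= print B
step 2: stack=$ B print  input=print then if then true $  — match print
step 3: stack=$ B  input=then if then true $  — expand B ::= R if then
step 4: stack=$ then if R  input=then if then true $  — expand R ::= then
step 5: stack=$ then if then  input=then if then true $  — match then
step 6: stack=$ then if  input=if then true $  — match if
step 7: stack=$ then  input=then true $  — match then
step 8: stack=$  input=true $  — error: stack empty but input remains

true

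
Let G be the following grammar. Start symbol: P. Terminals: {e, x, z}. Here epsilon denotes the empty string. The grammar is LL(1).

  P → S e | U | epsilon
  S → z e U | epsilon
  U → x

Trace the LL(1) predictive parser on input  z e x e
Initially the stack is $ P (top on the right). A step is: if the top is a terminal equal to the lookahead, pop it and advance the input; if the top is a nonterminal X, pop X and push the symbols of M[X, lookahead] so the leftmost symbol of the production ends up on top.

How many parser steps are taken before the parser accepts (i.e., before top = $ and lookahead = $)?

7

step 1: stack=$ P  input=z e x e $  — expand P → S e
step 2: stack=$ e S  input=z e x e $  — expand S → z e U
step 3: stack=$ e U e z  input=z e x e $  — match z
step 4: stack=$ e U e  input=e x e $  — match e
step 5: stack=$ e U  input=x e $  — expand U → x
step 6: stack=$ e x  input=x e $  — match x
step 7: stack=$ e  input=e $  — match e
Accept reached after 7 steps.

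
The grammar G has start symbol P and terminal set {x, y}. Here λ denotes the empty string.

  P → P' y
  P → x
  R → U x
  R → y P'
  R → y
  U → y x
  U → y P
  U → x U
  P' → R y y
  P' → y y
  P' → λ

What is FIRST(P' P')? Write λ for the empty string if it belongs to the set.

{λ, x, y}

FIRST(U): from U→y x we get {y}; from U→y P we get {y}; from U→x U we get {x}. So FIRST(U) = {x, y}.
FIRST(R): from R→U x we get {x, y}; from R→y P' we get {y}; from R→y we get {y}. So FIRST(R) = {x, y}.
FIRST(P'): from P'→R y y we get {x, y}; from P'→y y we get {y}; from P'→λ we get {λ}. So FIRST(P') = {λ, x, y}.
FIRST(P): from P→P' y we get {x, y}; from P→x we get {x}. So FIRST(P) = {x, y}.
FIRST(P' P'): take FIRST of each symbol in turn, carrying on past any symbol whose FIRST contains λ; result {λ, x, y}.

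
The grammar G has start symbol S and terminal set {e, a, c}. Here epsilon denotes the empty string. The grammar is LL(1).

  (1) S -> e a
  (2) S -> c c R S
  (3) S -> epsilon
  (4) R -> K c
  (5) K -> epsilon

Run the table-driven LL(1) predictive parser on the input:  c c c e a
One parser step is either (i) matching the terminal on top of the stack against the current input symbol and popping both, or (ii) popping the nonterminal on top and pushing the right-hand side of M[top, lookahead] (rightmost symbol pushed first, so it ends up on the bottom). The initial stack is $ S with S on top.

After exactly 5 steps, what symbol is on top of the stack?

c

step 1: stack=$ S  input=c c c e a $  — expand S -> c c R S
step 2: stack=$ S R c c  input=c c c e a $  — match c
step 3: stack=$ S R c  input=c c e a $  — match c
step 4: stack=$ S R  input=c e a $  — expand R -> K c
step 5: stack=$ S c K  input=c e a $  — expand K -> epsilon
Stack after step 5: $ S c (top = c).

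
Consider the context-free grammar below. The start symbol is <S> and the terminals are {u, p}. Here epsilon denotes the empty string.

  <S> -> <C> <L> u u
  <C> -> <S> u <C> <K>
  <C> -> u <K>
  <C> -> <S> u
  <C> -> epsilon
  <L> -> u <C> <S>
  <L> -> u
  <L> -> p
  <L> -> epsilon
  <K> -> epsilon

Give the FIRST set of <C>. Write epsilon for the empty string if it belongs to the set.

{epsilon, p, u}

FIRST(<L>): from <L>->u <C> <S> we get {u}; from <L>->u we get {u}; from <L>->p we get {p}; from <L>->epsilon we get {epsilon}. So FIRST(<L>) = {epsilon, p, u}.
FIRST(<K>): from <K>->epsilon we get {epsilon}. So FIRST(<K>) = {epsilon}.
FIRST(<S>): from <S>-><C> <L> u u we get {p, u}. So FIRST(<S>) = {p, u}.
FIRST(<C>): from <C>-><S> u <C> <K> we get {p, u}; from <C>->u <K> we get {u}; from <C>-><S> u we get {p, u}; from <C>->epsilon we get {epsilon}. So FIRST(<C>) = {epsilon, p, u}.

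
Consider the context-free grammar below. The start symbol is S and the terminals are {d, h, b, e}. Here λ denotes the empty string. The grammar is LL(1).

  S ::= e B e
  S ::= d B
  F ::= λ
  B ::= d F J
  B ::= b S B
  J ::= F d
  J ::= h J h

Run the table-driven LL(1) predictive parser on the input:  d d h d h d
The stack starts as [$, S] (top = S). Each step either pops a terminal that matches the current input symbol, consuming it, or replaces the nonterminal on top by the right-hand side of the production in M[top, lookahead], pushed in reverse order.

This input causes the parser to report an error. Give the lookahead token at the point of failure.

      Stack    Input          Action
   1  $ S      d d h d h d $  expand S ::= d B
   2  $ B d    d d h d h d $  match d
   3  $ B      d h d h d $    expand B ::= d F J
   4  $ J F d  d h d h d $    match d
   5  $ J F    h d h d $      expand F ::= λ
   6  $ J      h d h d $      expand J ::= h J h
   7  $ h J h  h d h d $      match h
   8  $ h J    d h d $        expand J ::= F d
   9  $ h d F  d h d $        expand F ::= λ
  10  $ h d    d h d $        match d
  11  $ h      h d $          match h
  12  $        d $            error: stack empty but input remains

d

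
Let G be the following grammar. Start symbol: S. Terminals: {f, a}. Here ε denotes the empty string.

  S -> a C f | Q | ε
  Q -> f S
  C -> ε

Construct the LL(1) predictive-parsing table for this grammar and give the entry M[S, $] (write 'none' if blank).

S -> ε

FIRST(Q) = {f}
FIRST(C) = {ε}
FIRST(S) = {ε, a, f}  (via Q)
FOLLOW(S) includes $ since S is the start symbol.
FOLLOW(S): in Q->f S, the suffix after S is empty, so FOLLOW(S) ⊇ FOLLOW(Q) = {$}. Thus FOLLOW(S) = {$}.
FOLLOW(Q): in S->Q, the suffix after Q is empty, so FOLLOW(Q) ⊇ FOLLOW(S) = {$}. Thus FOLLOW(Q) = {$}.
For S -> a C f: FIRST(a C f) = {a}, so it goes in M[S, t] for t ∈ {a}.
For S -> Q: FIRST(Q) = {f}, so it goes in M[S, t] for t ∈ {f}.
For S -> ε: FIRST(ε) = {ε}, so it goes in M[S, t] for t ∈ {}; since ε ∈ FIRST, also for every t ∈ FOLLOW(S) = {$}.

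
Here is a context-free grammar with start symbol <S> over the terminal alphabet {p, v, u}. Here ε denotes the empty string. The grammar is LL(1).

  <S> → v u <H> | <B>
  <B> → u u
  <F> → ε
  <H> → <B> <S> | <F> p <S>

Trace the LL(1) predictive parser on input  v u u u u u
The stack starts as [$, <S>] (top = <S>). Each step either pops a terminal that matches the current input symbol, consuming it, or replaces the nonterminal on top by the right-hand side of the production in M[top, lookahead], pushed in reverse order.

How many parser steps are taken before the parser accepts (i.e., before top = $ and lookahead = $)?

      Stack      Input          Action
   1  $ <S>      v u u u u u $  expand <S> → v u <H>
   2  $ <H> u v  v u u u u u $  match v
   3  $ <H> u    u u u u u $    match u
   4  $ <H>      u u u u $      expand <H> → <B> <S>
   5  $ <S> <B>  u u u u $      expand <B> → u u
   6  $ <S> u u  u u u u $      match u
   7  $ <S> u    u u u $        match u
   8  $ <S>      u u $          expand <S> → <B>
   9  $ <B>      u u $          expand <B> → u u
  10  $ u u      u u $          match u
  11  $ u        u $            match u
Accept reached after 11 steps.

11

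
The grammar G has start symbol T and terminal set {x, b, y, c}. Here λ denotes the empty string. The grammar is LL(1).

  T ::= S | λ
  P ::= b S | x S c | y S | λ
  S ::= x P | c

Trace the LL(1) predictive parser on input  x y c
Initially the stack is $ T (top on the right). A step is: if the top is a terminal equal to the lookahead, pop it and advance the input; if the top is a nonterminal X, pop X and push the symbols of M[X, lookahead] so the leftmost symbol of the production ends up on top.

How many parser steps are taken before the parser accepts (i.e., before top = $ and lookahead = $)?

step 1: stack=$ T  input=x y c $  — expand T ::= S
step 2: stack=$ S  input=x y c $  — expand S ::= x P
step 3: stack=$ P x  input=x y c $  — match x
step 4: stack=$ P  input=y c $  — expand P ::= y S
step 5: stack=$ S y  input=y c $  — match y
step 6: stack=$ S  input=c $  — expand S ::= c
step 7: stack=$ c  input=c $  — match c
Accept reached after 7 steps.

7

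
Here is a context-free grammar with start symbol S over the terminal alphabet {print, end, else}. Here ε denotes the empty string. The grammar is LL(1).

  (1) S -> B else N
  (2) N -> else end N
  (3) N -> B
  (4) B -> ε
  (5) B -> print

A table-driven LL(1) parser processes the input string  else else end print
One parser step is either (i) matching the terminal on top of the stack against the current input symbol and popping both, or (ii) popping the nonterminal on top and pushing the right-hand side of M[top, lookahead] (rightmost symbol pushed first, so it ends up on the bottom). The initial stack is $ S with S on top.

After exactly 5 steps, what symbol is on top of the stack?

end

     Stack         Input                  Action
  1  $ S           else else end print $  expand S -> B else N
  2  $ N else B    else else end print $  expand B -> ε
  3  $ N else      else else end print $  match else
  4  $ N           else end print $       expand N -> else end N
  5  $ N end else  else end print $       match else
Stack after step 5: $ N end (top = end).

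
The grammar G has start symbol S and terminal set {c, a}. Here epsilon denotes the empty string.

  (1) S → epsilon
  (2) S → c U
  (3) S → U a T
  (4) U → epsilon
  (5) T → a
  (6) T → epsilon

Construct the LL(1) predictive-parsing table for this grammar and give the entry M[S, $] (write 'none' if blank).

FIRST(U) = {epsilon}
FIRST(T) = {epsilon, a}
FIRST(S) = {epsilon, a, c}  (via U a T)
FOLLOW(S) includes $ since S is the start symbol.
FOLLOW(S): S appears on no right-hand side. Thus FOLLOW(S) = {$}.
For S → epsilon: FIRST(epsilon) = {epsilon}, so it goes in M[S, t] for t ∈ {}; since epsilon ∈ FIRST, also for every t ∈ FOLLOW(S) = {$}.
For S → c U: FIRST(c U) = {c}, so it goes in M[S, t] for t ∈ {c}.
For S → U a T: FIRST(U a T) = {a}, so it goes in M[S, t] for t ∈ {a}.

S → epsilon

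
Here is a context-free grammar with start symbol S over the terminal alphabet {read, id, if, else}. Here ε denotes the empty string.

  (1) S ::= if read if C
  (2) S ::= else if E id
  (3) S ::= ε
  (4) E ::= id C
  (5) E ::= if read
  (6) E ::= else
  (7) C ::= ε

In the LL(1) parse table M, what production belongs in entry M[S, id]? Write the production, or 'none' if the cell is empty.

none

FIRST(S) = {ε, else, if}
FIRST(E) = {else, id, if}
FIRST(C) = {ε}
FOLLOW(S) includes $ since S is the start symbol.
FOLLOW(S): S appears on no right-hand side. Thus FOLLOW(S) = {$}.
For S ::= if read if C: FIRST(if read if C) = {if}, so it goes in M[S, t] for t ∈ {if}.
For S ::= else if E id: FIRST(else if E id) = {else}, so it goes in M[S, t] for t ∈ {else}.
For S ::= ε: FIRST(ε) = {ε}, so it goes in M[S, t] for t ∈ {}; since ε ∈ FIRST, also for every t ∈ FOLLOW(S) = {$}.
None of these place a production in M[S, id].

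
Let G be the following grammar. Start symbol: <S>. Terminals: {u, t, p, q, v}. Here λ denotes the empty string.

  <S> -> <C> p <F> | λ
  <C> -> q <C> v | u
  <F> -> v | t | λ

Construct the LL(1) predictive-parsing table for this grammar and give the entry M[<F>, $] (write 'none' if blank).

FIRST(<C>) = {q, u}
FIRST(<F>) = {λ, t, v}
FIRST(<S>) = {λ, q, u}  (via <C> p <F>)
FOLLOW(<S>) includes $ since <S> is the start symbol.
FOLLOW(<S>): <S> appears on no right-hand side. Thus FOLLOW(<S>) = {$}.
FOLLOW(<F>): in <S>-><C> p <F>, the suffix after <F> is empty, so FOLLOW(<F>) ⊇ FOLLOW(<S>) = {$}. Thus FOLLOW(<F>) = {$}.
For <F> -> v: FIRST(v) = {v}, so it goes in M[<F>, t] for t ∈ {v}.
For <F> -> t: FIRST(t) = {t}, so it goes in M[<F>, t] for t ∈ {t}.
For <F> -> λ: FIRST(λ) = {λ}, so it goes in M[<F>, t] for t ∈ {}; since λ ∈ FIRST, also for every t ∈ FOLLOW(<F>) = {$}.

<F> -> λ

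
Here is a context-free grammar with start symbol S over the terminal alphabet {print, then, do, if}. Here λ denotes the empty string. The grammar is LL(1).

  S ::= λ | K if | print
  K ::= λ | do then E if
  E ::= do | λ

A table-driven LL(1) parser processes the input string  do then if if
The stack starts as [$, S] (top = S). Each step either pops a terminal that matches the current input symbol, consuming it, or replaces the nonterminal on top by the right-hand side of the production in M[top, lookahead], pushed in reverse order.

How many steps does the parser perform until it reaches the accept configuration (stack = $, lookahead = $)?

7

     Stack              Input            Action
  1  $ S                do then if if $  expand S ::= K if
  2  $ if K             do then if if $  expand K ::= do then E if
  3  $ if if E then do  do then if if $  match do
  4  $ if if E then     then if if $     match then
  5  $ if if E          if if $          expand E ::= λ
  6  $ if if            if if $          match if
  7  $ if               if $             match if
Accept reached after 7 steps.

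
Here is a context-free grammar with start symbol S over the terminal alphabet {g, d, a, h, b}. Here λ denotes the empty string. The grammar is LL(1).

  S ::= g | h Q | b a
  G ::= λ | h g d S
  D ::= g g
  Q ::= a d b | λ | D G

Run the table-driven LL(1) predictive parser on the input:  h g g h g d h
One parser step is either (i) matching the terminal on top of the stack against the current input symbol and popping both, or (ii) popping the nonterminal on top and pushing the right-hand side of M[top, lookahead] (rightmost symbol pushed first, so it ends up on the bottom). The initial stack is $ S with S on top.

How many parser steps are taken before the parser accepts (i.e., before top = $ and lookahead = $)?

step 1: stack=$ S  input=h g g h g d h $  — expand S ::= h Q
step 2: stack=$ Q h  input=h g g h g d h $  — match h
step 3: stack=$ Q  input=g g h g d h $  — expand Q ::= D G
step 4: stack=$ G D  input=g g h g d h $  — expand D ::= g g
step 5: stack=$ G g g  input=g g h g d h $  — match g
step 6: stack=$ G g  input=g h g d h $  — match g
step 7: stack=$ G  input=h g d h $  — expand G ::= h g d S
step 8: stack=$ S d g h  input=h g d h $  — match h
step 9: stack=$ S d g  input=g d h $  — match g
step 10: stack=$ S d  input=d h $  — match d
step 11: stack=$ S  input=h $  — expand S ::= h Q
step 12: stack=$ Q h  input=h $  — match h
step 13: stack=$ Q  input=$  — expand Q ::= λ
Accept reached after 13 steps.

13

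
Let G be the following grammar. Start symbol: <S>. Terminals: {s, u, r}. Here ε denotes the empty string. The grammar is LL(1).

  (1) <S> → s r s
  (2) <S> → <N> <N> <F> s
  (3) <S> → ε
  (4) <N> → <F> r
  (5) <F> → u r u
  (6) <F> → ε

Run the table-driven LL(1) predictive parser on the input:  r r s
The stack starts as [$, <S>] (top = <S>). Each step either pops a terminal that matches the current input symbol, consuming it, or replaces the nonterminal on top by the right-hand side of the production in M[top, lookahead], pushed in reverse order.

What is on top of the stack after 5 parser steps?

step 1: stack=$ <S>  input=r r s $  — expand <S> → <N> <N> <F> s
step 2: stack=$ s <F> <N> <N>  input=r r s $  — expand <N> → <F> r
step 3: stack=$ s <F> <N> r <F>  input=r r s $  — expand <F> → ε
step 4: stack=$ s <F> <N> r  input=r r s $  — match r
step 5: stack=$ s <F> <N>  input=r s $  — expand <N> → <F> r
Stack after step 5: $ s <F> r <F> (top = <F>).

<F>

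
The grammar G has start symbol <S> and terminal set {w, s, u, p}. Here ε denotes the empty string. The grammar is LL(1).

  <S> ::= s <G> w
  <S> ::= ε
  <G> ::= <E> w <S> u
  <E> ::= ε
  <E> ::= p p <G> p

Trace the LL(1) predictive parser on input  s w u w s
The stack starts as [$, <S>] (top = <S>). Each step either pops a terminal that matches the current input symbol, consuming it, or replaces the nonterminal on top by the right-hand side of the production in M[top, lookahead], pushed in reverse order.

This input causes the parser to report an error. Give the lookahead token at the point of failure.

s

step 1: stack=$ <S>  input=s w u w s $  — expand <S> ::= s <G> w
step 2: stack=$ w <G> s  input=s w u w s $  — match s
step 3: stack=$ w <G>  input=w u w s $  — expand <G> ::= <E> w <S> u
step 4: stack=$ w u <S> w <E>  input=w u w s $  — expand <E> ::= ε
step 5: stack=$ w u <S> w  input=w u w s $  — match w
step 6: stack=$ w u <S>  input=u w s $  — expand <S> ::= ε
step 7: stack=$ w u  input=u w s $  — match u
step 8: stack=$ w  input=w s $  — match w
step 9: stack=$  input=s $  — error: stack empty but input remains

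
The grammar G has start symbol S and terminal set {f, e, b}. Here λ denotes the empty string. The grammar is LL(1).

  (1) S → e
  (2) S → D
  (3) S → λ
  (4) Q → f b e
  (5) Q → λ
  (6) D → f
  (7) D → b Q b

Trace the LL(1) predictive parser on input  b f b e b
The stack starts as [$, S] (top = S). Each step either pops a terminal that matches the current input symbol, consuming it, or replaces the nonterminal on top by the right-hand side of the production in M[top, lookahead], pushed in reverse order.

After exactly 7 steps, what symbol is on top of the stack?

     Stack      Input        Action
  1  $ S        b f b e b $  expand S → D
  2  $ D        b f b e b $  expand D → b Q b
  3  $ b Q b    b f b e b $  match b
  4  $ b Q      f b e b $    expand Q → f b e
  5  $ b e b f  f b e b $    match f
  6  $ b e b    b e b $      match b
  7  $ b e      e b $        match e
Stack after step 7: $ b (top = b).

b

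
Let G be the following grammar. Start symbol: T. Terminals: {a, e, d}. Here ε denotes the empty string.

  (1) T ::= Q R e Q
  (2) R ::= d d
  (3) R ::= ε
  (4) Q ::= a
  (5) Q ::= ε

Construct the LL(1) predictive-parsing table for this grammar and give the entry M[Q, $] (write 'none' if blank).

Q ::= ε

FIRST(R): from R::=d d we get {d}; from R::=ε we get {ε}. So FIRST(R) = {ε, d}.
FIRST(Q): from Q::=a we get {a}; from Q::=ε we get {ε}. So FIRST(Q) = {ε, a}.
FIRST(T): from T::=Q R e Q we get {a, d, e}. So FIRST(T) = {a, d, e}.
FOLLOW(T) includes $ since T is the start symbol.
FOLLOW(T): T appears on no right-hand side. Thus FOLLOW(T) = {$}.
FOLLOW(Q): in T::=Q R e Q (occurrence 1), Q is followed by R e Q with FIRST {d, e}; in T::=Q R e Q (occurrence 2), the suffix after Q is empty, so FOLLOW(Q) ⊇ FOLLOW(T) = {$}. Thus FOLLOW(Q) = {$, d, e}.
For Q ::= a: FIRST(a) = {a}, so it goes in M[Q, t] for t ∈ {a}.
For Q ::= ε: FIRST(ε) = {ε}, so it goes in M[Q, t] for t ∈ {}; since ε ∈ FIRST, also for every t ∈ FOLLOW(Q) = {$, d, e}.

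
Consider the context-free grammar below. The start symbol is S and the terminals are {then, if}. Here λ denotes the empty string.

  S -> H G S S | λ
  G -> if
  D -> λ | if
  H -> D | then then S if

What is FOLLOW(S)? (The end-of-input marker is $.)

FIRST(G): from G->if we get {if}. So FIRST(G) = {if}.
FIRST(D): from D->λ we get {λ}; from D->if we get {if}. So FIRST(D) = {λ, if}.
FIRST(H): from H->D we get {λ, if}; from H->then then S if we get {then}. So FIRST(H) = {λ, if, then}.
FIRST(S): from S->H G S S we get {if, then}; from S->λ we get {λ}. So FIRST(S) = {λ, if, then}.
FOLLOW(S) includes $ since S is the start symbol.
FOLLOW(S): in S->H G S S (occurrence 1), S is followed by S with FIRST {λ, if, then}; in S->H G S S (occurrence 1), the suffix after S is nullable (adds nothing new); in S->H G S S (occurrence 2), the suffix after S is empty (adds nothing new); in H->then then S if, S is followed by if with FIRST {if}. Thus FOLLOW(S) = {$, if, then}.
FOLLOW(G): in S->H G S S, G is followed by S S with FIRST {λ, if, then}; in S->H G S S, the suffix after G is nullable, so FOLLOW(G) ⊇ FOLLOW(S) = {$, if, then}. Thus FOLLOW(G) = {$, if, then}.
FOLLOW(H): in S->H G S S, H is followed by G S S with FIRST {if}. Thus FOLLOW(H) = {if}.
FOLLOW(D): in H->D, the suffix after D is empty, so FOLLOW(D) ⊇ FOLLOW(H) = {if}. Thus FOLLOW(D) = {if}.

{$, if, then}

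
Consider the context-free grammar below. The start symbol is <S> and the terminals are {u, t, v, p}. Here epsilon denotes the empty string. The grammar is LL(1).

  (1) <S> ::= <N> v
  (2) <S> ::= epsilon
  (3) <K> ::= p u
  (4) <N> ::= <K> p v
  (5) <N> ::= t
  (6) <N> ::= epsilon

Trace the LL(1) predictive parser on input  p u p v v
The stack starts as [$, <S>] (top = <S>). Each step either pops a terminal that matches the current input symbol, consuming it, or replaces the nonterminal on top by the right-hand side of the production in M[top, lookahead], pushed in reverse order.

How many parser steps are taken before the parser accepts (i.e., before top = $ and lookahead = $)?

     Stack        Input        Action
  1  $ <S>        p u p v v $  expand <S> ::= <N> v
  2  $ v <N>      p u p v v $  expand <N> ::= <K> p v
  3  $ v v p <K>  p u p v v $  expand <K> ::= p u
  4  $ v v p u p  p u p v v $  match p
  5  $ v v p u    u p v v $    match u
  6  $ v v p      p v v $      match p
  7  $ v v        v v $        match v
  8  $ v          v $          match v
Accept reached after 8 steps.

8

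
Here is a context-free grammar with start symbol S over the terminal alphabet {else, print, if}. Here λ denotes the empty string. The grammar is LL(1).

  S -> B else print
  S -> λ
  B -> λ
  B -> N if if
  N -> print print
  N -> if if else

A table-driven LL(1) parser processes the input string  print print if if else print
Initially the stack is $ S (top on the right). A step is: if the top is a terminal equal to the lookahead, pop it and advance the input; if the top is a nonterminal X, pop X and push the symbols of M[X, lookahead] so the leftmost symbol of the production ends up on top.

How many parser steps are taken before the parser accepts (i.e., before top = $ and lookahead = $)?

     Stack                           Input                           Action
  1  $ S                             print print if if else print $  expand S -> B else print
  2  $ print else B                  print print if if else print $  expand B -> N if if
  3  $ print else if if N            print print if if else print $  expand N -> print print
  4  $ print else if if print print  print print if if else print $  match print
  5  $ print else if if print        print if if else print $        match print
  6  $ print else if if              if if else print $              match if
  7  $ print else if                 if else print $                 match if
  8  $ print else                    else print $                    match else
  9  $ print                         print $                         match print
Accept reached after 9 steps.

9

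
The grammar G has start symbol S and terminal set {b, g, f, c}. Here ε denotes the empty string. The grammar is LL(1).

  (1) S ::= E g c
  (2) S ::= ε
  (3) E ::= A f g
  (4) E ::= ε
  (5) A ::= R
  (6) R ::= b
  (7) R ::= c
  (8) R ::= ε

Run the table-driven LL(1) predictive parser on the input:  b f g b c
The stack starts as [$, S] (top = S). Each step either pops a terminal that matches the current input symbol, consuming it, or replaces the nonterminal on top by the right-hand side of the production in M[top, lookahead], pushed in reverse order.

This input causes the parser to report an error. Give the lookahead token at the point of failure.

step 1: stack=$ S  input=b f g b c $  — expand S ::= E g c
step 2: stack=$ c g E  input=b f g b c $  — expand E ::= A f g
step 3: stack=$ c g g f A  input=b f g b c $  — expand A ::= R
step 4: stack=$ c g g f R  input=b f g b c $  — expand R ::= b
step 5: stack=$ c g g f b  input=b f g b c $  — match b
step 6: stack=$ c g g f  input=f g b c $  — match f
step 7: stack=$ c g g  input=g b c $  — match g
step 8: stack=$ c g  input=b c $  — error: top is terminal g but lookahead is b

b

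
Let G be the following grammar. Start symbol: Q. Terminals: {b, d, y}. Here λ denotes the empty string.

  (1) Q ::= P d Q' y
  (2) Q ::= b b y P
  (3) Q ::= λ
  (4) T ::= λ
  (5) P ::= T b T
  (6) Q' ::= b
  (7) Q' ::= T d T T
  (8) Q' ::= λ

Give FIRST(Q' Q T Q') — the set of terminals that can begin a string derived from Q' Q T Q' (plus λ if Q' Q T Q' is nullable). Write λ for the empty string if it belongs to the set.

{λ, b, d}

FIRST(T) = {λ}
FIRST(P) = {b}  (via T b T)
FIRST(Q') = {λ, b, d}  (via T d T T)
FIRST(Q) = {λ, b}  (via P d Q' y)
FIRST(Q' Q T Q'): take FIRST of each symbol in turn, carrying on past any symbol whose FIRST contains λ; result {λ, b, d}.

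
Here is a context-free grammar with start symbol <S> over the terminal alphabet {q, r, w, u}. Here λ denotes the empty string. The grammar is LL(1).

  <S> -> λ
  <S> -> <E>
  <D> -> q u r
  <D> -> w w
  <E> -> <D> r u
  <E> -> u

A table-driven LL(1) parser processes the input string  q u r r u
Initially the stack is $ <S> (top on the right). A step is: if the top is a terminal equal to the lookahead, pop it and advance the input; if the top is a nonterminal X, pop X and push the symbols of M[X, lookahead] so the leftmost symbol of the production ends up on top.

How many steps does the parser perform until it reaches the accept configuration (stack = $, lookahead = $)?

8

step 1: stack=$ <S>  input=q u r r u $  — expand <S> -> <E>
step 2: stack=$ <E>  input=q u r r u $  — expand <E> -> <D> r u
step 3: stack=$ u r <D>  input=q u r r u $  — expand <D> -> q u r
step 4: stack=$ u r r u q  input=q u r r u $  — match q
step 5: stack=$ u r r u  input=u r r u $  — match u
step 6: stack=$ u r r  input=r r u $  — match r
step 7: stack=$ u r  input=r u $  — match r
step 8: stack=$ u  input=u $  — match u
Accept reached after 8 steps.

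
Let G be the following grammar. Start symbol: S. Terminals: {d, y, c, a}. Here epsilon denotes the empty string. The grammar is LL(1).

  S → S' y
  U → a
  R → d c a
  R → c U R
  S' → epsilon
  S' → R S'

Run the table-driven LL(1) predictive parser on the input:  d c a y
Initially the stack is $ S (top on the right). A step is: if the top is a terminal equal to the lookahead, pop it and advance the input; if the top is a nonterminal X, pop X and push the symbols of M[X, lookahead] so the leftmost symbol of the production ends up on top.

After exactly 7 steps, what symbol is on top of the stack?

step 1: stack=$ S  input=d c a y $  — expand S → S' y
step 2: stack=$ y S'  input=d c a y $  — expand S' → R S'
step 3: stack=$ y S' R  input=d c a y $  — expand R → d c a
step 4: stack=$ y S' a c d  input=d c a y $  — match d
step 5: stack=$ y S' a c  input=c a y $  — match c
step 6: stack=$ y S' a  input=a y $  — match a
step 7: stack=$ y S'  input=y $  — expand S' → epsilon
Stack after step 7: $ y (top = y).

y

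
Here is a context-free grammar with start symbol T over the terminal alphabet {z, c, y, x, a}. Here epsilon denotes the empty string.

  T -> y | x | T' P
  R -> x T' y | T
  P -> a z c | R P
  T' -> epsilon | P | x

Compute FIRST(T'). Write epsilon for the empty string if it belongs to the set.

FIRST(T) = {a, x, y}  (via T' P)
FIRST(R) = {a, x, y}  (via T)
FIRST(P) = {a, x, y}  (via R P)
FIRST(T') = {epsilon, a, x, y}  (via P)

{epsilon, a, x, y}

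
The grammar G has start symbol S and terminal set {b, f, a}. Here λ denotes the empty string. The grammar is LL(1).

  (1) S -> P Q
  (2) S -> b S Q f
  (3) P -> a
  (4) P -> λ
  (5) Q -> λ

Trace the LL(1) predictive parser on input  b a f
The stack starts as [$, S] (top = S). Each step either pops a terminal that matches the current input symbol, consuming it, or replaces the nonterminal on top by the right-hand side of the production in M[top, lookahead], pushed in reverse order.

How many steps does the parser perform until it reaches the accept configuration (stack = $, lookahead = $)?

8

step 1: stack=$ S  input=b a f $  — expand S -> b S Q f
step 2: stack=$ f Q S b  input=b a f $  — match b
step 3: stack=$ f Q S  input=a f $  — expand S -> P Q
step 4: stack=$ f Q Q P  input=a f $  — expand P -> a
step 5: stack=$ f Q Q a  input=a f $  — match a
step 6: stack=$ f Q Q  input=f $  — expand Q -> λ
step 7: stack=$ f Q  input=f $  — expand Q -> λ
step 8: stack=$ f  input=f $  — match f
Accept reached after 8 steps.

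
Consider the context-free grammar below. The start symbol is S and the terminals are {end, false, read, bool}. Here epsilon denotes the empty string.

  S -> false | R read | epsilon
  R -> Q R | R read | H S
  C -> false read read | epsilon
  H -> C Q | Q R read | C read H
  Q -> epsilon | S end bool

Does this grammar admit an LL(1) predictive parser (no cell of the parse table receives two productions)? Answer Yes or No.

No

FIRST(S) = {epsilon, end, false, read}
FIRST(R) = {epsilon, end, false, read}
FIRST(C) = {epsilon, false}
FIRST(H) = {epsilon, end, false, read}
FIRST(Q) = {epsilon, end, false, read}
FOLLOW(S) = {$, end, read}
FOLLOW(R) = {read}
FOLLOW(C) = {end, false, read}
FOLLOW(H) = {end, false, read}
FOLLOW(Q) = {end, false, read}
Cell M[C, false] receives both C -> false read read and C -> epsilon — the grammar is not LL(1).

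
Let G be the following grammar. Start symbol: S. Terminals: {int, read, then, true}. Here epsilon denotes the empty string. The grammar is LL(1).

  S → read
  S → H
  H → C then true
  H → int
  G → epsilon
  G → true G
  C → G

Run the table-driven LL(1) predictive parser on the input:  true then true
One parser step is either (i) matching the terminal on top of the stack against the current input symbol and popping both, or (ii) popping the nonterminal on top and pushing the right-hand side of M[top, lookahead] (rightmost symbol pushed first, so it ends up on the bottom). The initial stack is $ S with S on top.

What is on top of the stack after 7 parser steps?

true

     Stack               Input             Action
  1  $ S                 true then true $  expand S → H
  2  $ H                 true then true $  expand H → C then true
  3  $ true then C       true then true $  expand C → G
  4  $ true then G       true then true $  expand G → true G
  5  $ true then G true  true then true $  match true
  6  $ true then G       then true $       expand G → epsilon
  7  $ true then         then true $       match then
Stack after step 7: $ true (top = true).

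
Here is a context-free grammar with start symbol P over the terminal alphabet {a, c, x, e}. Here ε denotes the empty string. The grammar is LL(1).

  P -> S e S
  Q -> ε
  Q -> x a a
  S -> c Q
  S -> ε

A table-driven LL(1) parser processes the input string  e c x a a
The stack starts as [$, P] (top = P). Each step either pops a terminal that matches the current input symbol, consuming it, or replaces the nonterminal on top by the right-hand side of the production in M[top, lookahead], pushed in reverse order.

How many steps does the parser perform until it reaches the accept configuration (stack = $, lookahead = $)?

     Stack    Input        Action
  1  $ P      e c x a a $  expand P -> S e S
  2  $ S e S  e c x a a $  expand S -> ε
  3  $ S e    e c x a a $  match e
  4  $ S      c x a a $    expand S -> c Q
  5  $ Q c    c x a a $    match c
  6  $ Q      x a a $      expand Q -> x a a
  7  $ a a x  x a a $      match x
  8  $ a a    a a $        match a
  9  $ a      a $          match a
Accept reached after 9 steps.

9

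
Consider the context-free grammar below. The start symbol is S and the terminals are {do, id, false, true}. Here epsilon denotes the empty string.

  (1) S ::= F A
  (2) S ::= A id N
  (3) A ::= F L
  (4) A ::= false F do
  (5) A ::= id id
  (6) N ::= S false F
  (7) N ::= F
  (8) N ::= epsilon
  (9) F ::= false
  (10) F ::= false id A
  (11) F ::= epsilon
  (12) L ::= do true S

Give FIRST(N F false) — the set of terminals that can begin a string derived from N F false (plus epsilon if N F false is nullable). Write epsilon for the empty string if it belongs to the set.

FIRST(F) = {epsilon, false}
FIRST(L) = {do}
FIRST(A) = {do, false, id}  (via F L)
FIRST(S) = {do, false, id}  (via F A, A id N)
FIRST(N) = {epsilon, do, false, id}  (via S false F, F)
FIRST(N F false): take FIRST of each symbol in turn, carrying on past any symbol whose FIRST contains epsilon; result {do, false, id}.

{do, false, id}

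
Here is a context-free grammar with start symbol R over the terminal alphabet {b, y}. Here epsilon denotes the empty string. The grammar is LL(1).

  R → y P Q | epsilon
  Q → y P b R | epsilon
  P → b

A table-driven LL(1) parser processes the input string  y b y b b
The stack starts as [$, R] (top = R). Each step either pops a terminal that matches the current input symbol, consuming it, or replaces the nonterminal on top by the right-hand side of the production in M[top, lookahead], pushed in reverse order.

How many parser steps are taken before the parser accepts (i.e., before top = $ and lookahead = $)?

      Stack      Input        Action
   1  $ R        y b y b b $  expand R → y P Q
   2  $ Q P y    y b y b b $  match y
   3  $ Q P      b y b b $    expand P → b
   4  $ Q b      b y b b $    match b
   5  $ Q        y b b $      expand Q → y P b R
   6  $ R b P y  y b b $      match y
   7  $ R b P    b b $        expand P → b
   8  $ R b b    b b $        match b
   9  $ R b      b $          match b
  10  $ R        $            expand R → epsilon
Accept reached after 10 steps.

10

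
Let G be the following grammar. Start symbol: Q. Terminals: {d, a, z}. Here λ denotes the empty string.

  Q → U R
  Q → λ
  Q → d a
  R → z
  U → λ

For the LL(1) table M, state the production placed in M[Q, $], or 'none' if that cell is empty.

Q → λ

FIRST(R): from R→z we get {z}. So FIRST(R) = {z}.
FIRST(U): from U→λ we get {λ}. So FIRST(U) = {λ}.
FIRST(Q): from Q→U R we get {z}; from Q→λ we get {λ}; from Q→d a we get {d}. So FIRST(Q) = {λ, d, z}.
FOLLOW(Q) includes $ since Q is the start symbol.
FOLLOW(Q): Q appears on no right-hand side. Thus FOLLOW(Q) = {$}.
For Q → U R: FIRST(U R) = {z}, so it goes in M[Q, t] for t ∈ {z}.
For Q → λ: FIRST(λ) = {λ}, so it goes in M[Q, t] for t ∈ {}; since λ ∈ FIRST, also for every t ∈ FOLLOW(Q) = {$}.
For Q → d a: FIRST(d a) = {d}, so it goes in M[Q, t] for t ∈ {d}.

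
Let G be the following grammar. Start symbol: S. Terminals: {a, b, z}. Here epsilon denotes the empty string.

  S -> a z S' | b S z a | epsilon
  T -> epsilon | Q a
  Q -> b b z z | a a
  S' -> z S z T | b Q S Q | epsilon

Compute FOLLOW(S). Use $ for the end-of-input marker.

FIRST(S) = {epsilon, a, b}
FIRST(Q) = {a, b}
FIRST(S') = {epsilon, b, z}
FIRST(T) = {epsilon, a, b}  (via Q a)
FOLLOW(S) includes $ since S is the start symbol.
FOLLOW(S): in S->b S z a, S is followed by z a with FIRST {z}; in S'->z S z T, S is followed by z T with FIRST {z}; in S'->b Q S Q, S is followed by Q with FIRST {a, b}. Thus FOLLOW(S) = {$, a, b, z}.
FOLLOW(S'): in S->a z S', the suffix after S' is empty, so FOLLOW(S') ⊇ FOLLOW(S) = {$, a, b, z}. Thus FOLLOW(S') = {$, a, b, z}.
FOLLOW(T): in S'->z S z T, the suffix after T is empty, so FOLLOW(T) ⊇ FOLLOW(S') = {$, a, b, z}. Thus FOLLOW(T) = {$, a, b, z}.
FOLLOW(Q): in T->Q a, Q is followed by a with FIRST {a}; in S'->b Q S Q (occurrence 1), Q is followed by S Q with FIRST {a, b}; in S'->b Q S Q (occurrence 2), the suffix after Q is empty, so FOLLOW(Q) ⊇ FOLLOW(S') = {$, a, b, z}. Thus FOLLOW(Q) = {$, a, b, z}.

{$, a, b, z}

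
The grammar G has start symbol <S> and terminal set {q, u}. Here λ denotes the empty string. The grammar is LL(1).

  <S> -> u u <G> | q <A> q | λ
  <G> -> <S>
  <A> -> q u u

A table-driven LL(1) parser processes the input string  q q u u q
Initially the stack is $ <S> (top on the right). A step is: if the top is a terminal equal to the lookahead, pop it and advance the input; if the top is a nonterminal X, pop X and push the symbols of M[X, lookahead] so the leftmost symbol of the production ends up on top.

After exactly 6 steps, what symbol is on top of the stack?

q

     Stack      Input        Action
  1  $ <S>      q q u u q $  expand <S> -> q <A> q
  2  $ q <A> q  q q u u q $  match q
  3  $ q <A>    q u u q $    expand <A> -> q u u
  4  $ q u u q  q u u q $    match q
  5  $ q u u    u u q $      match u
  6  $ q u      u q $        match u
Stack after step 6: $ q (top = q).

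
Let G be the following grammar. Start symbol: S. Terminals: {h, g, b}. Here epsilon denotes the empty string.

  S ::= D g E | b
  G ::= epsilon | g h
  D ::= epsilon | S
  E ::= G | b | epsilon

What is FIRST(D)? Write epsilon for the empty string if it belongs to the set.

{epsilon, b, g}

FIRST(G): from G::=epsilon we get {epsilon}; from G::=g h we get {g}. So FIRST(G) = {epsilon, g}.
FIRST(E): from E::=G we get {epsilon, g}; from E::=b we get {b}; from E::=epsilon we get {epsilon}. So FIRST(E) = {epsilon, b, g}.
FIRST(S): from S::=D g E we get {b, g}; from S::=b we get {b}. So FIRST(S) = {b, g}.
FIRST(D): from D::=epsilon we get {epsilon}; from D::=S we get {b, g}. So FIRST(D) = {epsilon, b, g}.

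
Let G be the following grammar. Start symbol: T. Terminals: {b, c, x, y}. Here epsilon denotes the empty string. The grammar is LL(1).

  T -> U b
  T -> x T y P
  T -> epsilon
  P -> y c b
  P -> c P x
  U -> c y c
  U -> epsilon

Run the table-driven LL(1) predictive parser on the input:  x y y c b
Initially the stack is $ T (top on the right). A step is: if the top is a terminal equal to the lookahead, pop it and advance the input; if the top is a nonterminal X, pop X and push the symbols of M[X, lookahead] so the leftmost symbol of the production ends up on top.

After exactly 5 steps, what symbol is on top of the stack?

y

     Stack      Input        Action
  1  $ T        x y y c b $  expand T -> x T y P
  2  $ P y T x  x y y c b $  match x
  3  $ P y T    y y c b $    expand T -> epsilon
  4  $ P y      y y c b $    match y
  5  $ P        y c b $      expand P -> y c b
Stack after step 5: $ b c y (top = y).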